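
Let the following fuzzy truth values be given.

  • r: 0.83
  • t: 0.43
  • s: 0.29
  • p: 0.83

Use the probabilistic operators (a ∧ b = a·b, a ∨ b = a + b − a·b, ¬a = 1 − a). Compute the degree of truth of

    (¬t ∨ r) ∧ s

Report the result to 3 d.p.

¬t = 1 − 0.4300 = 0.5700
¬t ∨ r = a + b − a·b on (0.5700, 0.8300) = 0.9269
(¬t ∨ r) ∧ s = a·b on (0.9269, 0.2900) = 0.2688

0.269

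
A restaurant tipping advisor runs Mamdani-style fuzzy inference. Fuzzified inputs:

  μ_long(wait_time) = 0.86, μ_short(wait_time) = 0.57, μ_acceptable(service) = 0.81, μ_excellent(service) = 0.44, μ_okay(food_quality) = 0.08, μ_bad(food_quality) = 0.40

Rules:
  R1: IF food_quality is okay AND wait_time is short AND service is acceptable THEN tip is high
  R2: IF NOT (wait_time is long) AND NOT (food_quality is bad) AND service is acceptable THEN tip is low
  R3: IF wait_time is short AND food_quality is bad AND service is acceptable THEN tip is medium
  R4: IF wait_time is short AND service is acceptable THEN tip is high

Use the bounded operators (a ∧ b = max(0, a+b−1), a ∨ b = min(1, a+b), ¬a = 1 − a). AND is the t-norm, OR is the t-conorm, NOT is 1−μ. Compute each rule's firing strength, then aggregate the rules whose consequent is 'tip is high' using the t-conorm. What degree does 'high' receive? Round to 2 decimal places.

R1: okay=0.08, short=0.57, acceptable=0.81; AND[max(0, a+b−1)] → w = 0.00
R2: ¬long=1−0.86=0.14, ¬bad=1−0.40=0.60, acceptable=0.81; AND[max(0, a+b−1)] → w = 0.00
R3: short=0.57, bad=0.40, acceptable=0.81; AND[max(0, a+b−1)] → w = 0.00
R4: short=0.57, acceptable=0.81; AND[max(0, a+b−1)] → w = 0.38
Rules with consequent 'high': {R1, R4} → strengths 0.00, 0.38
Aggregate via t-conorm [min(1, a+b)]: 0.38

0.38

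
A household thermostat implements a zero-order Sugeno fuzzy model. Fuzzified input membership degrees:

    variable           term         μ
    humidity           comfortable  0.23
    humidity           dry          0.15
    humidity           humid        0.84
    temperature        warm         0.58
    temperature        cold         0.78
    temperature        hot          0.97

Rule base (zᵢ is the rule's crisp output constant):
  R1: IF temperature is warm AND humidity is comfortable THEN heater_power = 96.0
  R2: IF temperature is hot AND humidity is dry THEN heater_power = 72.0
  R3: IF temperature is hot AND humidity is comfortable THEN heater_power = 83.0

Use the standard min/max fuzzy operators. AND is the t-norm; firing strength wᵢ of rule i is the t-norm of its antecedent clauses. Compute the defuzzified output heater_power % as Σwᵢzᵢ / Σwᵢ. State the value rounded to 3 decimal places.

85.197

R1 (z=96.0): warm=0.58, comfortable=0.23; AND[min(a, b)] → w = 0.23
R2 (z=72.0): hot=0.97, dry=0.15; AND[min(a, b)] → w = 0.15
R3 (z=83.0): hot=0.97, comfortable=0.23; AND[min(a, b)] → w = 0.23
Weighted average = (0.23·96.0 + 0.15·72.0 + 0.23·83.0) / (0.23 + 0.15 + 0.23)
  = 51.9700 / 0.6100 = 85.197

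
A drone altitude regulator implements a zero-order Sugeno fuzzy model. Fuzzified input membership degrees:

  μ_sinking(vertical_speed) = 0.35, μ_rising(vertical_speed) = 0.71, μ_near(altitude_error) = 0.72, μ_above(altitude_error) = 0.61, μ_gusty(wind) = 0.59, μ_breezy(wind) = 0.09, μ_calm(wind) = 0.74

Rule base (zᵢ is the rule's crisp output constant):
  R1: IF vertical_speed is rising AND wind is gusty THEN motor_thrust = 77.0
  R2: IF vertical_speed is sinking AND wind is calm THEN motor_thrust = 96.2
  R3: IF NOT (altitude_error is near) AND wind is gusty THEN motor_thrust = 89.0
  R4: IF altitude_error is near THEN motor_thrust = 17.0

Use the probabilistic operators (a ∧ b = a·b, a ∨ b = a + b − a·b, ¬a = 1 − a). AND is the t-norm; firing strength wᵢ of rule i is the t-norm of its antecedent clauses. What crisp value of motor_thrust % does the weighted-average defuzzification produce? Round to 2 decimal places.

R1 (z=77.0): rising=0.71, gusty=0.59; AND[a·b] → w = 0.4189
R2 (z=96.2): sinking=0.35, calm=0.74; AND[a·b] → w = 0.2590
R3 (z=89.0): ¬near=1−0.72=0.28, gusty=0.59; AND[a·b] → w = 0.1652
R4 (z=17.0): near=0.72 → w = 0.7200
Weighted average = (0.4189·77.0 + 0.2590·96.2 + 0.1652·89.0 + 0.7200·17.0) / (0.4189 + 0.2590 + 0.1652 + 0.7200)
  = 84.1139 / 1.5631 = 53.81

53.81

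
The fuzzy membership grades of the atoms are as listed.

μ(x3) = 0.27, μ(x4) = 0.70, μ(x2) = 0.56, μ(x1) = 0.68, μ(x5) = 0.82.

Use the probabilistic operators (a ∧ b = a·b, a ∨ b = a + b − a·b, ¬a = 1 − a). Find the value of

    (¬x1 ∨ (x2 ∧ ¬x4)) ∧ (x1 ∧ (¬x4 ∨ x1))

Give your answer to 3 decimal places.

0.229

¬x1 = 1 − 0.6800 = 0.3200
¬x4 = 1 − 0.7000 = 0.3000
x2 ∧ ¬x4 = a·b on (0.5600, 0.3000) = 0.1680
¬x1 ∨ (x2 ∧ ¬x4) = a + b − a·b on (0.3200, 0.1680) = 0.4342
¬x4 = 1 − 0.7000 = 0.3000
¬x4 ∨ x1 = a + b − a·b on (0.3000, 0.6800) = 0.7760
x1 ∧ (¬x4 ∨ x1) = a·b on (0.6800, 0.7760) = 0.5277
(¬x1 ∨ (x2 ∧ ¬x4)) ∧ (x1 ∧ (¬x4 ∨ x1)) = a·b on (0.4342, 0.5277) = 0.2291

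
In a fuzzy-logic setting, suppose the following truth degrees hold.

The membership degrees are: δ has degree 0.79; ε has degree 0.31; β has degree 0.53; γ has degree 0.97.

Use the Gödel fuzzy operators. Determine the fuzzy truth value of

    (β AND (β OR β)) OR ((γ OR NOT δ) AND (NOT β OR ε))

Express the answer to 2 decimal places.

β OR β = max(a, b) on (0.53, 0.53) = 0.53
β AND (β OR β) = min(a, b) on (0.53, 0.53) = 0.53
NOT δ = 1 − 0.79 = 0.21
γ OR NOT δ = max(a, b) on (0.97, 0.21) = 0.97
NOT β = 1 − 0.53 = 0.47
NOT β OR ε = max(a, b) on (0.47, 0.31) = 0.47
(γ OR NOT δ) AND (NOT β OR ε) = min(a, b) on (0.97, 0.47) = 0.47
(β AND (β OR β)) OR ((γ OR NOT δ) AND (NOT β OR ε)) = max(a, b) on (0.53, 0.47) = 0.53

0.53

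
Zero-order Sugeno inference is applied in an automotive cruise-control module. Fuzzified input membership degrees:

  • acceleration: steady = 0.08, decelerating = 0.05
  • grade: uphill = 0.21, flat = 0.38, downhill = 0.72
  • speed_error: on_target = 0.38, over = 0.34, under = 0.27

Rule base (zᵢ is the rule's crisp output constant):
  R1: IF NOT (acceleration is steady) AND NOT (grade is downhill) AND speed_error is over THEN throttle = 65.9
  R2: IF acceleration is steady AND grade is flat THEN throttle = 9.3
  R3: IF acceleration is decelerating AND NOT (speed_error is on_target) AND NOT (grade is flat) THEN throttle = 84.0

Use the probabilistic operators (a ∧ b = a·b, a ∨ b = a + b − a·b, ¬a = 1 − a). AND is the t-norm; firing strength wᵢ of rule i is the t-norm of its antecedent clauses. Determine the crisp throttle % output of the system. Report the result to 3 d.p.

R1 (z=65.9): ¬steady=1−0.08=0.92, ¬downhill=1−0.72=0.28, over=0.34; AND[a·b] → w = 0.0876
R2 (z=9.3): steady=0.08, flat=0.38; AND[a·b] → w = 0.0304
R3 (z=84.0): decelerating=0.05, ¬on_target=1−0.38=0.62, ¬flat=1−0.38=0.62; AND[a·b] → w = 0.0192
Weighted average = (0.0876·65.9 + 0.0304·9.3 + 0.0192·84.0) / (0.0876 + 0.0304 + 0.0192)
  = 7.6690 / 0.1372 = 55.895

55.895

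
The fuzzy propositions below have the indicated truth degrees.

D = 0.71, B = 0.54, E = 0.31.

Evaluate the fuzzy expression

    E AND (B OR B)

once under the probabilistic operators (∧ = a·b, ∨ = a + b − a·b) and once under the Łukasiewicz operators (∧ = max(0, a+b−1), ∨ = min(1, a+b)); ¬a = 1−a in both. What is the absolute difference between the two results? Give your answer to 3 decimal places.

Under probabilistic:
  B OR B = a + b − a·b on (0.5400, 0.5400) = 0.7884
  E AND (B OR B) = a·b on (0.3100, 0.7884) = 0.2444
  → value = 0.2444
Under Łukasiewicz:
  B OR B = min(1, a+b) on (0.54, 0.54) = 1.00
  E AND (B OR B) = max(0, a+b−1) on (0.31, 1.00) = 0.31
  → value = 0.3100
|0.2444 − 0.3100| = 0.066

0.066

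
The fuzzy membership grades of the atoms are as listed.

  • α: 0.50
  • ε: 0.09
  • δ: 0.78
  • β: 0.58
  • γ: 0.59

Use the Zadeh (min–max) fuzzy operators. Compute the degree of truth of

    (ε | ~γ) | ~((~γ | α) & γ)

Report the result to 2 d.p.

0.50

~γ = 1 − 0.59 = 0.41
ε | ~γ = max(a, b) on (0.09, 0.41) = 0.41
~γ = 1 − 0.59 = 0.41
~γ | α = max(a, b) on (0.41, 0.50) = 0.50
(~γ | α) & γ = min(a, b) on (0.50, 0.59) = 0.50
~((~γ | α) & γ) = 1 − 0.50 = 0.50
(ε | ~γ) | ~((~γ | α) & γ) = max(a, b) on (0.41, 0.50) = 0.50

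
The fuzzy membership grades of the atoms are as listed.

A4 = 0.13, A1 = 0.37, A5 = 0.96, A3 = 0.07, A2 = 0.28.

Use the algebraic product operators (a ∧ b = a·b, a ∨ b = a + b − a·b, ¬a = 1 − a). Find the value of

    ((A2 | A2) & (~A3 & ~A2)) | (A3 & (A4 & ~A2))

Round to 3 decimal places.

A2 | A2 = a + b − a·b on (0.2800, 0.2800) = 0.4816
~A3 = 1 − 0.0700 = 0.9300
~A2 = 1 − 0.2800 = 0.7200
~A3 & ~A2 = a·b on (0.9300, 0.7200) = 0.6696
(A2 | A2) & (~A3 & ~A2) = a·b on (0.4816, 0.6696) = 0.3225
~A2 = 1 − 0.2800 = 0.7200
A4 & ~A2 = a·b on (0.1300, 0.7200) = 0.0936
A3 & (A4 & ~A2) = a·b on (0.0700, 0.0936) = 0.0066
((A2 | A2) & (~A3 & ~A2)) | (A3 & (A4 & ~A2)) = a + b − a·b on (0.3225, 0.0066) = 0.3269

0.327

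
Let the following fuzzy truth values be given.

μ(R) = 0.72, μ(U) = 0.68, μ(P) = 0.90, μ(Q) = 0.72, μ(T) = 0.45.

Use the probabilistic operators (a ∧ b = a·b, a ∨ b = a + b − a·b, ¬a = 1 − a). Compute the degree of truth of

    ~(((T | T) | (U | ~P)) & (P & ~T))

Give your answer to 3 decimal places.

0.548

T | T = a + b − a·b on (0.4500, 0.4500) = 0.6975
~P = 1 − 0.9000 = 0.1000
U | ~P = a + b − a·b on (0.6800, 0.1000) = 0.7120
(T | T) | (U | ~P) = a + b − a·b on (0.6975, 0.7120) = 0.9129
~T = 1 − 0.4500 = 0.5500
P & ~T = a·b on (0.9000, 0.5500) = 0.4950
((T | T) | (U | ~P)) & (P & ~T) = a·b on (0.9129, 0.4950) = 0.4519
~(((T | T) | (U | ~P)) & (P & ~T)) = 1 − 0.4519 = 0.5481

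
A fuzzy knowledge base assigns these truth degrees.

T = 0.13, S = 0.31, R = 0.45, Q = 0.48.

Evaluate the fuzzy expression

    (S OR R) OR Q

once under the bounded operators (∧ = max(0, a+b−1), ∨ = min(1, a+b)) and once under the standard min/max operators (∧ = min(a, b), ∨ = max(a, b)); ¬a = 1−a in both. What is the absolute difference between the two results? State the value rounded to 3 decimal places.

Under bounded:
  S OR R = min(1, a+b) on (0.31, 0.45) = 0.76
  (S OR R) OR Q = min(1, a+b) on (0.76, 0.48) = 1.00
  → value = 1.0000
Under standard min/max:
  S OR R = max(a, b) on (0.31, 0.45) = 0.45
  (S OR R) OR Q = max(a, b) on (0.45, 0.48) = 0.48
  → value = 0.4800
|1.0000 − 0.4800| = 0.520

0.520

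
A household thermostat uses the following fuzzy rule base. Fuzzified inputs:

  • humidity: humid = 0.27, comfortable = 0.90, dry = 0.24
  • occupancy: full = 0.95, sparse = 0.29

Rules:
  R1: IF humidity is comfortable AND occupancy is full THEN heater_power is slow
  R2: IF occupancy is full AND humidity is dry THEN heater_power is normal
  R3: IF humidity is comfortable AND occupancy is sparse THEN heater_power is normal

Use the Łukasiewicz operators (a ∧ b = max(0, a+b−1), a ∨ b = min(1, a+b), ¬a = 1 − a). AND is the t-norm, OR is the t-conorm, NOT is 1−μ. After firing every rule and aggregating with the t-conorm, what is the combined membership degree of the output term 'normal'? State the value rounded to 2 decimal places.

0.38

R1: comfortable=0.90, full=0.95; AND[max(0, a+b−1)] → w = 0.85
R2: full=0.95, dry=0.24; AND[max(0, a+b−1)] → w = 0.19
R3: comfortable=0.90, sparse=0.29; AND[max(0, a+b−1)] → w = 0.19
Rules with consequent 'normal': {R2, R3} → strengths 0.19, 0.19
Aggregate via t-conorm [min(1, a+b)]: 0.38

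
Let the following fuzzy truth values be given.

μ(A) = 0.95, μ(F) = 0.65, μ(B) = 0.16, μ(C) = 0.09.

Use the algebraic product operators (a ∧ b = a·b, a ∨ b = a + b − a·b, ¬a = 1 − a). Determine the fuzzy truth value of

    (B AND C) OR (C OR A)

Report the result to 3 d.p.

B AND C = a·b on (0.1600, 0.0900) = 0.0144
C OR A = a + b − a·b on (0.0900, 0.9500) = 0.9545
(B AND C) OR (C OR A) = a + b − a·b on (0.0144, 0.9545) = 0.9552

0.955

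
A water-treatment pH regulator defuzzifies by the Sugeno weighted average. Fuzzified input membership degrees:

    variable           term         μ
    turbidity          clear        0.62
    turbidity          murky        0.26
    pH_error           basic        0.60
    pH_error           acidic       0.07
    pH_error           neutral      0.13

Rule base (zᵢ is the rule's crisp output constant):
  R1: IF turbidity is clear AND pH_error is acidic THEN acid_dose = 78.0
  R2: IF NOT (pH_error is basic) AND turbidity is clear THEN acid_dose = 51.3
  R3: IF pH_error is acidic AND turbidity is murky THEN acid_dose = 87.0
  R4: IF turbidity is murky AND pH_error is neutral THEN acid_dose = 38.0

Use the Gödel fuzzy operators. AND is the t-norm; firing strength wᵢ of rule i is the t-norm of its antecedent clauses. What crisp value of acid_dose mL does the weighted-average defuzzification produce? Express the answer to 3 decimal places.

R1 (z=78.0): clear=0.62, acidic=0.07; AND[min(a, b)] → w = 0.07
R2 (z=51.3): ¬basic=1−0.60=0.40, clear=0.62; AND[min(a, b)] → w = 0.40
R3 (z=87.0): acidic=0.07, murky=0.26; AND[min(a, b)] → w = 0.07
R4 (z=38.0): murky=0.26, neutral=0.13; AND[min(a, b)] → w = 0.13
Weighted average = (0.07·78.0 + 0.40·51.3 + 0.07·87.0 + 0.13·38.0) / (0.07 + 0.40 + 0.07 + 0.13)
  = 37.0100 / 0.6700 = 55.239

55.239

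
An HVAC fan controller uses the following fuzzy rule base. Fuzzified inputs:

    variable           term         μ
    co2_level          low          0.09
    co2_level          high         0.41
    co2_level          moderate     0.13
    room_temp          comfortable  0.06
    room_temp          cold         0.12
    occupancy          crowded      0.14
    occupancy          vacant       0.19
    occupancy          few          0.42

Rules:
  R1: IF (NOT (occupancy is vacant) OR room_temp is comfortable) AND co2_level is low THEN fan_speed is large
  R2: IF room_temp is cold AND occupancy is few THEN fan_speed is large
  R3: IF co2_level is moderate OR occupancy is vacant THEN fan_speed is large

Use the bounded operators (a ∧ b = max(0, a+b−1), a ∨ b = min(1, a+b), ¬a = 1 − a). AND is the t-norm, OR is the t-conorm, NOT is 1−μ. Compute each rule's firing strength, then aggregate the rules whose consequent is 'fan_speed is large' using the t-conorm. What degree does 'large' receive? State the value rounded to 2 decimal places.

R1: (¬vacant=1−0.19=0.81 OR comfortable=0.06) = 0.87; AND[max(0, a+b−1)] with low=0.09 → w = 0.00
R2: cold=0.12, few=0.42; AND[max(0, a+b−1)] → w = 0.00
R3: moderate=0.13, vacant=0.19; OR[min(1, a+b)] → w = 0.32
Rules with consequent 'large': {R1, R2, R3} → strengths 0.00, 0.00, 0.32
Aggregate via t-conorm [min(1, a+b)]: 0.32

0.32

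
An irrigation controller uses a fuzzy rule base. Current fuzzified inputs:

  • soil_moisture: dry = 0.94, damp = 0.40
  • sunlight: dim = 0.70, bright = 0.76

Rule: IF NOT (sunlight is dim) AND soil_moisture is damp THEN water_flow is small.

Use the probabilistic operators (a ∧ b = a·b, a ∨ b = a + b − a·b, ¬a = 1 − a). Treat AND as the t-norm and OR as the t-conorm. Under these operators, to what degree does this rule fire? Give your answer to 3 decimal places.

firing strength: ¬dim=1−0.70=0.30, damp=0.40; AND[a·b] → w = 0.1200

0.120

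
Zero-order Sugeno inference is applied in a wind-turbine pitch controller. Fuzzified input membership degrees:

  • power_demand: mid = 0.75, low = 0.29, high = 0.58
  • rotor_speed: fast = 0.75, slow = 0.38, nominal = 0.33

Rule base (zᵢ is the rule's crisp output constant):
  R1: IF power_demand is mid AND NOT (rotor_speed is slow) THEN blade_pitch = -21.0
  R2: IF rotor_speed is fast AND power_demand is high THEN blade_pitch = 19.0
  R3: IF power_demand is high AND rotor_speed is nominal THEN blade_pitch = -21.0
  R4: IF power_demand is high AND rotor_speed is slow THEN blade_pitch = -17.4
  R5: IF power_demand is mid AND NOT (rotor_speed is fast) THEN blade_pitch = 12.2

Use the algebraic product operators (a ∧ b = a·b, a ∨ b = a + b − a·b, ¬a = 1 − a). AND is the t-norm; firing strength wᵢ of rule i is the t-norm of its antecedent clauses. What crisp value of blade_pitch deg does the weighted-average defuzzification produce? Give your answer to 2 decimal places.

R1 (z=-21.0): mid=0.75, ¬slow=1−0.38=0.62; AND[a·b] → w = 0.4650
R2 (z=19.0): fast=0.75, high=0.58; AND[a·b] → w = 0.4350
R3 (z=-21.0): high=0.58, nominal=0.33; AND[a·b] → w = 0.1914
R4 (z=-17.4): high=0.58, slow=0.38; AND[a·b] → w = 0.2204
R5 (z=12.2): mid=0.75, ¬fast=1−0.75=0.25; AND[a·b] → w = 0.1875
Weighted average = (0.4650·-21.0 + 0.4350·19.0 + 0.1914·-21.0 + 0.2204·-17.4 + 0.1875·12.2) / (0.4650 + 0.4350 + 0.1914 + 0.2204 + 0.1875)
  = -7.0669 / 1.4993 = -4.71

-4.71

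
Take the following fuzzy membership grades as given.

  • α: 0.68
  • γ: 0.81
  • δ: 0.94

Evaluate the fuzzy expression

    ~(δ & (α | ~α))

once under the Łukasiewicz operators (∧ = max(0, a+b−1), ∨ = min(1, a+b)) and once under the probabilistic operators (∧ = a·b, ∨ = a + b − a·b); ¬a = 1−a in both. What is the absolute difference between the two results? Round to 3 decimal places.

0.205

Under Łukasiewicz:
  ~α = 1 − 0.68 = 0.32
  α | ~α = min(1, a+b) on (0.68, 0.32) = 1.00
  δ & (α | ~α) = max(0, a+b−1) on (0.94, 1.00) = 0.94
  ~(δ & (α | ~α)) = 1 − 0.94 = 0.06
  → value = 0.0600
Under probabilistic:
  ~α = 1 − 0.6800 = 0.3200
  α | ~α = a + b − a·b on (0.6800, 0.3200) = 0.7824
  δ & (α | ~α) = a·b on (0.9400, 0.7824) = 0.7355
  ~(δ & (α | ~α)) = 1 − 0.7355 = 0.2645
  → value = 0.2645
|0.0600 − 0.2645| = 0.205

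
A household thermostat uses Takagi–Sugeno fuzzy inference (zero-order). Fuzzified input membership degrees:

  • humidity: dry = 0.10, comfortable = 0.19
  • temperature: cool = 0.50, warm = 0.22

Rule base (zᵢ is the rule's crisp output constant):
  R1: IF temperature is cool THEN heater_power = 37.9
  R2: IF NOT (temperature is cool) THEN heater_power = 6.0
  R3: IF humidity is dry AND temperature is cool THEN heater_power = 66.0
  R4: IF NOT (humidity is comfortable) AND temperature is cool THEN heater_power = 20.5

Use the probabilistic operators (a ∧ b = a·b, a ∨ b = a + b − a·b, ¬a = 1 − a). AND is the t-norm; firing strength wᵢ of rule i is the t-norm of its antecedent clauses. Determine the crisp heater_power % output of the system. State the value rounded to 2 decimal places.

R1 (z=37.9): cool=0.50 → w = 0.5000
R2 (z=6.0): ¬cool=1−0.50=0.50 → w = 0.5000
R3 (z=66.0): dry=0.10, cool=0.50; AND[a·b] → w = 0.0500
R4 (z=20.5): ¬comfortable=1−0.19=0.81, cool=0.50; AND[a·b] → w = 0.4050
Weighted average = (0.5000·37.9 + 0.5000·6.0 + 0.0500·66.0 + 0.4050·20.5) / (0.5000 + 0.5000 + 0.0500 + 0.4050)
  = 33.5525 / 1.4550 = 23.06

23.06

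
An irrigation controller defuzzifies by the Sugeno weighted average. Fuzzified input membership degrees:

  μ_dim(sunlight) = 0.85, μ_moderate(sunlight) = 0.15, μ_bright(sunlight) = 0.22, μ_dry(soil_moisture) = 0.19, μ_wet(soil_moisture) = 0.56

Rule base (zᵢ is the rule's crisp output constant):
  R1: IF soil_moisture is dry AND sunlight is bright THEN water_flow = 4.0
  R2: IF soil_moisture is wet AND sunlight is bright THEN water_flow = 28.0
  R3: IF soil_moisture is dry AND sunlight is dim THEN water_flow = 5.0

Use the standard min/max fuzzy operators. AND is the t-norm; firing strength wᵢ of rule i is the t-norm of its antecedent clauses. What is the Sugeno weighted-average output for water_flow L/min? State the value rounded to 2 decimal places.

13.12

R1 (z=4.0): dry=0.19, bright=0.22; AND[min(a, b)] → w = 0.19
R2 (z=28.0): wet=0.56, bright=0.22; AND[min(a, b)] → w = 0.22
R3 (z=5.0): dry=0.19, dim=0.85; AND[min(a, b)] → w = 0.19
Weighted average = (0.19·4.0 + 0.22·28.0 + 0.19·5.0) / (0.19 + 0.22 + 0.19)
  = 7.8700 / 0.6000 = 13.12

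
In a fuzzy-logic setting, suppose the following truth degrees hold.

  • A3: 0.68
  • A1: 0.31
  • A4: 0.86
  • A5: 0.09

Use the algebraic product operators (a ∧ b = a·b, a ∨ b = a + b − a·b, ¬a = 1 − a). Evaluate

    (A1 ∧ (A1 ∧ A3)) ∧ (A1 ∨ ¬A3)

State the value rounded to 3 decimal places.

A1 ∧ A3 = a·b on (0.3100, 0.6800) = 0.2108
A1 ∧ (A1 ∧ A3) = a·b on (0.3100, 0.2108) = 0.0653
¬A3 = 1 − 0.6800 = 0.3200
A1 ∨ ¬A3 = a + b − a·b on (0.3100, 0.3200) = 0.5308
(A1 ∧ (A1 ∧ A3)) ∧ (A1 ∨ ¬A3) = a·b on (0.0653, 0.5308) = 0.0347

0.035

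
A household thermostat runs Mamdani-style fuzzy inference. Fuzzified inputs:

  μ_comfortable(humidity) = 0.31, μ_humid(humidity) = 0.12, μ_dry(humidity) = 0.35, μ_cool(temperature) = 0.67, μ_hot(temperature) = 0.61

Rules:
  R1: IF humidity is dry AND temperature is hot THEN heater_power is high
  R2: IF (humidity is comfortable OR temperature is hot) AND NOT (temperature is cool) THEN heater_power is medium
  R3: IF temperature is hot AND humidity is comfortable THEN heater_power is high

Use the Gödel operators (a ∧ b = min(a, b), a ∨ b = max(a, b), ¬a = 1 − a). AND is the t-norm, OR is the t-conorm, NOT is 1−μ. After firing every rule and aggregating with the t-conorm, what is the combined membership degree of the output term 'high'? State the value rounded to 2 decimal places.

0.35

R1: dry=0.35, hot=0.61; AND[min(a, b)] → w = 0.35
R2: (comfortable=0.31 OR hot=0.61) = 0.61; AND[min(a, b)] with ¬cool=1−0.67=0.33 → w = 0.33
R3: hot=0.61, comfortable=0.31; AND[min(a, b)] → w = 0.31
Rules with consequent 'high': {R1, R3} → strengths 0.35, 0.31
Aggregate via t-conorm [max(a, b)]: 0.35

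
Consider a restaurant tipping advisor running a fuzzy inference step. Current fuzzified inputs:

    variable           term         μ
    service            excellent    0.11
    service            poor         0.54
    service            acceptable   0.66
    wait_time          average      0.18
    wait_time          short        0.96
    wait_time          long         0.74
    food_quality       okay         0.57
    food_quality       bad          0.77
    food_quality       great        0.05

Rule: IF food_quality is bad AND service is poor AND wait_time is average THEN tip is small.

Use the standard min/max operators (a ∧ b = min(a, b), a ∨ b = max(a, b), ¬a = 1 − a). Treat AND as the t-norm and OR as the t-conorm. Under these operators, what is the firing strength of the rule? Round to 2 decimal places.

0.18

firing strength: bad=0.77, poor=0.54, average=0.18; AND[min(a, b)] → w = 0.18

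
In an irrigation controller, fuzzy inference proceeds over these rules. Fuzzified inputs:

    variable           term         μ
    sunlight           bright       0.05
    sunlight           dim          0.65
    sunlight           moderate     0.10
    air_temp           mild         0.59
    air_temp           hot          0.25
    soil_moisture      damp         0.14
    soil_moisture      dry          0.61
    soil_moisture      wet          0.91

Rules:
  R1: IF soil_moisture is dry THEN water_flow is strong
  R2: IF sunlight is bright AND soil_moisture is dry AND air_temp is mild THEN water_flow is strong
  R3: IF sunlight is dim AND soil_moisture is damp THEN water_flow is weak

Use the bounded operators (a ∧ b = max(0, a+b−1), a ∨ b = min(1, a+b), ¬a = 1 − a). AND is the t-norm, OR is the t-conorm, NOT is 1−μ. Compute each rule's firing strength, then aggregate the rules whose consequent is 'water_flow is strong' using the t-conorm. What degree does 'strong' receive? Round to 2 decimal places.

0.61

R1: dry=0.61 → w = 0.61
R2: bright=0.05, dry=0.61, mild=0.59; AND[max(0, a+b−1)] → w = 0.00
R3: dim=0.65, damp=0.14; AND[max(0, a+b−1)] → w = 0.00
Rules with consequent 'strong': {R1, R2} → strengths 0.61, 0.00
Aggregate via t-conorm [min(1, a+b)]: 0.61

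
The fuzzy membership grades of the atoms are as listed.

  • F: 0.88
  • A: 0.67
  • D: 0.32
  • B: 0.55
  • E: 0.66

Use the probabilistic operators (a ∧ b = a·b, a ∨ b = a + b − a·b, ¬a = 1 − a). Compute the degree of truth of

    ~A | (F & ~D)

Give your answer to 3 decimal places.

~A = 1 − 0.6700 = 0.3300
~D = 1 − 0.3200 = 0.6800
F & ~D = a·b on (0.8800, 0.6800) = 0.5984
~A | (F & ~D) = a + b − a·b on (0.3300, 0.5984) = 0.7309

0.731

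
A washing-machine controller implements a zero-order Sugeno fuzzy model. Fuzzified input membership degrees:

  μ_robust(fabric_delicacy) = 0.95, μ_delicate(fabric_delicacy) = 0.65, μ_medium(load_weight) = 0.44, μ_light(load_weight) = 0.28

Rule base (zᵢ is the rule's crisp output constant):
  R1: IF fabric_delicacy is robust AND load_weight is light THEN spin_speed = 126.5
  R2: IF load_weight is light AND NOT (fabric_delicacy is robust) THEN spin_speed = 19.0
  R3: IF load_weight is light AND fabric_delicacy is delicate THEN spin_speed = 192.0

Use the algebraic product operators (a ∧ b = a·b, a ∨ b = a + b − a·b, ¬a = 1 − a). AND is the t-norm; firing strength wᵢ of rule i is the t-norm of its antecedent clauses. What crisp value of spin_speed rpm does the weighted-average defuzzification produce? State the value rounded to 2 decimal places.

149.05

R1 (z=126.5): robust=0.95, light=0.28; AND[a·b] → w = 0.2660
R2 (z=19.0): light=0.28, ¬robust=1−0.95=0.05; AND[a·b] → w = 0.0140
R3 (z=192.0): light=0.28, delicate=0.65; AND[a·b] → w = 0.1820
Weighted average = (0.2660·126.5 + 0.0140·19.0 + 0.1820·192.0) / (0.2660 + 0.0140 + 0.1820)
  = 68.8590 / 0.4620 = 149.05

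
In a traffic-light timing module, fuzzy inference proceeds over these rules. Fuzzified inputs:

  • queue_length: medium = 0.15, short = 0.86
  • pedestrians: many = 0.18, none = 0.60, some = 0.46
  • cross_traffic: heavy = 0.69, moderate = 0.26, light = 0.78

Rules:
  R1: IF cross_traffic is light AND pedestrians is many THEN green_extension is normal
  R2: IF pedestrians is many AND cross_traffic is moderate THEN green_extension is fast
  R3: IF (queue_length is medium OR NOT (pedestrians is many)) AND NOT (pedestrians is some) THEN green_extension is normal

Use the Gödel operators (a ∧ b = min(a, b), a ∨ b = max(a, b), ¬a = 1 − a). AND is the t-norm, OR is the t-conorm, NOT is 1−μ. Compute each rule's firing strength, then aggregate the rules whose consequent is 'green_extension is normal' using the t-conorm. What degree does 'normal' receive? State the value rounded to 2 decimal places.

0.54

R1: light=0.78, many=0.18; AND[min(a, b)] → w = 0.18
R2: many=0.18, moderate=0.26; AND[min(a, b)] → w = 0.18
R3: (medium=0.15 OR ¬many=1−0.18=0.82) = 0.82; AND[min(a, b)] with ¬some=1−0.46=0.54 → w = 0.54
Rules with consequent 'normal': {R1, R3} → strengths 0.18, 0.54
Aggregate via t-conorm [max(a, b)]: 0.54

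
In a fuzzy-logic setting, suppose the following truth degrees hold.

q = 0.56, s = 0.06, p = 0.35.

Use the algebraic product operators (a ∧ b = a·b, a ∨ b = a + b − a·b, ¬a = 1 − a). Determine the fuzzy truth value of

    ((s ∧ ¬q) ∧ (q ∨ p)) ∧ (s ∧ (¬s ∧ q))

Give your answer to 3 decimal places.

0.001

¬q = 1 − 0.5600 = 0.4400
s ∧ ¬q = a·b on (0.0600, 0.4400) = 0.0264
q ∨ p = a + b − a·b on (0.5600, 0.3500) = 0.7140
(s ∧ ¬q) ∧ (q ∨ p) = a·b on (0.0264, 0.7140) = 0.0188
¬s = 1 − 0.0600 = 0.9400
¬s ∧ q = a·b on (0.9400, 0.5600) = 0.5264
s ∧ (¬s ∧ q) = a·b on (0.0600, 0.5264) = 0.0316
((s ∧ ¬q) ∧ (q ∨ p)) ∧ (s ∧ (¬s ∧ q)) = a·b on (0.0188, 0.0316) = 0.0006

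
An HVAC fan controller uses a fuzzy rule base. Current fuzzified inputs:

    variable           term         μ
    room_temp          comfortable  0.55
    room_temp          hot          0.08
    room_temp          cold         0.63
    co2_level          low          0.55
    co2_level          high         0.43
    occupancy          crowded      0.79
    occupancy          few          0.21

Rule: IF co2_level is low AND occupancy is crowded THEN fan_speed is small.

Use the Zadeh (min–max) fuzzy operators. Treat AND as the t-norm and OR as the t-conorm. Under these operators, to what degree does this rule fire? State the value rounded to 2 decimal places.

0.55

firing strength: low=0.55, crowded=0.79; AND[min(a, b)] → w = 0.55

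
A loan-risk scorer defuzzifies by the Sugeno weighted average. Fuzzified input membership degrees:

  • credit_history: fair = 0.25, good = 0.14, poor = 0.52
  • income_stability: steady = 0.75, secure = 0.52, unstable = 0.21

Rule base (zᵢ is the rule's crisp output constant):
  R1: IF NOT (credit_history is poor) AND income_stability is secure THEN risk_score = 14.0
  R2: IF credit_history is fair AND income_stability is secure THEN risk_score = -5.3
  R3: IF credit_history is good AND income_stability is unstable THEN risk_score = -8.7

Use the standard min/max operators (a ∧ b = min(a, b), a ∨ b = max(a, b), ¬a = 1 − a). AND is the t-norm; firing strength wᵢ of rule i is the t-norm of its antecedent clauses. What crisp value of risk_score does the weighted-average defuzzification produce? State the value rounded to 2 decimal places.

4.80

R1 (z=14.0): ¬poor=1−0.52=0.48, secure=0.52; AND[min(a, b)] → w = 0.48
R2 (z=-5.3): fair=0.25, secure=0.52; AND[min(a, b)] → w = 0.25
R3 (z=-8.7): good=0.14, unstable=0.21; AND[min(a, b)] → w = 0.14
Weighted average = (0.48·14.0 + 0.25·-5.3 + 0.14·-8.7) / (0.48 + 0.25 + 0.14)
  = 4.1770 / 0.8700 = 4.80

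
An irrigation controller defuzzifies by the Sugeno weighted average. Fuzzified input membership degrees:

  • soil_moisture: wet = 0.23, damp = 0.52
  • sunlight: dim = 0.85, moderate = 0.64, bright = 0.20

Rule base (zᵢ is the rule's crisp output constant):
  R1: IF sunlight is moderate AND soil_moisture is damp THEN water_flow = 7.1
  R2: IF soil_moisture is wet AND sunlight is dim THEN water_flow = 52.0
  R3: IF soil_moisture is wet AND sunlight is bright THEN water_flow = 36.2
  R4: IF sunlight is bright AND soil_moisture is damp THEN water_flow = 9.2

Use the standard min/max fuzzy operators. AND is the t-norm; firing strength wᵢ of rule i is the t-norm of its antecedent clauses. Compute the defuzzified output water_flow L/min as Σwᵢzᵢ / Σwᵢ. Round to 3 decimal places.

21.506

R1 (z=7.1): moderate=0.64, damp=0.52; AND[min(a, b)] → w = 0.52
R2 (z=52.0): wet=0.23, dim=0.85; AND[min(a, b)] → w = 0.23
R3 (z=36.2): wet=0.23, bright=0.20; AND[min(a, b)] → w = 0.20
R4 (z=9.2): bright=0.20, damp=0.52; AND[min(a, b)] → w = 0.20
Weighted average = (0.52·7.1 + 0.23·52.0 + 0.20·36.2 + 0.20·9.2) / (0.52 + 0.23 + 0.20 + 0.20)
  = 24.7320 / 1.1500 = 21.506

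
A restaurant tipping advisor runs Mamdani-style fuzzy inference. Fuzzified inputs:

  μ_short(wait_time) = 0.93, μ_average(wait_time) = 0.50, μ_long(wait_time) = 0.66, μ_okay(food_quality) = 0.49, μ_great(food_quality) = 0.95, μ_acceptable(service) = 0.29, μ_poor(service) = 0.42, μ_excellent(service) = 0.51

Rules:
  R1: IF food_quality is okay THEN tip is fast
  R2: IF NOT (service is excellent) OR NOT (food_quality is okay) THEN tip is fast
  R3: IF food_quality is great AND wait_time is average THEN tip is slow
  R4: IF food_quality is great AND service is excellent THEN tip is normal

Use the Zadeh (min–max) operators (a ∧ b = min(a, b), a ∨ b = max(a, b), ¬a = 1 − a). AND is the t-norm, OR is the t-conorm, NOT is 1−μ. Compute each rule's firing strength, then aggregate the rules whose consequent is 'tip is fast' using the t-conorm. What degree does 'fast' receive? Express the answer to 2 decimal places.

R1: okay=0.49 → w = 0.49
R2: ¬excellent=1−0.51=0.49, ¬okay=1−0.49=0.51; OR[max(a, b)] → w = 0.51
R3: great=0.95, average=0.50; AND[min(a, b)] → w = 0.50
R4: great=0.95, excellent=0.51; AND[min(a, b)] → w = 0.51
Rules with consequent 'fast': {R1, R2} → strengths 0.49, 0.51
Aggregate via t-conorm [max(a, b)]: 0.51

0.51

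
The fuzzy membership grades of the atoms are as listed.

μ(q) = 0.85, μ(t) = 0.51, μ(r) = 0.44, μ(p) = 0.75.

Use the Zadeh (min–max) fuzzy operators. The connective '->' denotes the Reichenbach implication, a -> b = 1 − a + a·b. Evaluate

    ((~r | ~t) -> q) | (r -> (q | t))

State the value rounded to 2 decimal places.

~r = 1 − 0.44 = 0.56
~t = 1 − 0.51 = 0.49
~r | ~t = max(a, b) on (0.56, 0.49) = 0.56
(~r | ~t) -> q  [Reichenbach: 1 − a + a·b] with a=0.56, b=0.85 → 0.92
q | t = max(a, b) on (0.85, 0.51) = 0.85
r -> (q | t)  [Reichenbach: 1 − a + a·b] with a=0.44, b=0.85 → 0.93
((~r | ~t) -> q) | (r -> (q | t)) = max(a, b) on (0.92, 0.93) = 0.93

0.93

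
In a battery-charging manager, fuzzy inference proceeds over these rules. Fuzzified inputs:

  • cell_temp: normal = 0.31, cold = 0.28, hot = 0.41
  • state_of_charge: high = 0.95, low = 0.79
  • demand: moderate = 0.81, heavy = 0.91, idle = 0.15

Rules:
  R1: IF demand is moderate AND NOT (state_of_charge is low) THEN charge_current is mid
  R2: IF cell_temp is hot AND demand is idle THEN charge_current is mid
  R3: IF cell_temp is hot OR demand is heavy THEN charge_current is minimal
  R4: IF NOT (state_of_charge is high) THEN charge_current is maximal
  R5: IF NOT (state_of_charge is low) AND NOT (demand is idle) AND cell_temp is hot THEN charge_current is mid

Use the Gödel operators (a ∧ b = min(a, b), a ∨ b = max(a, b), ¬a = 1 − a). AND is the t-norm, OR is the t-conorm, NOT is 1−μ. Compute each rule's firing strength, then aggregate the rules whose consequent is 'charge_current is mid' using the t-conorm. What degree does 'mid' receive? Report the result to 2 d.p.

R1: moderate=0.81, ¬low=1−0.79=0.21; AND[min(a, b)] → w = 0.21
R2: hot=0.41, idle=0.15; AND[min(a, b)] → w = 0.15
R3: hot=0.41, heavy=0.91; OR[max(a, b)] → w = 0.91
R4: ¬high=1−0.95=0.05 → w = 0.05
R5: ¬low=1−0.79=0.21, ¬idle=1−0.15=0.85, hot=0.41; AND[min(a, b)] → w = 0.21
Rules with consequent 'mid': {R1, R2, R5} → strengths 0.21, 0.15, 0.21
Aggregate via t-conorm [max(a, b)]: 0.21

0.21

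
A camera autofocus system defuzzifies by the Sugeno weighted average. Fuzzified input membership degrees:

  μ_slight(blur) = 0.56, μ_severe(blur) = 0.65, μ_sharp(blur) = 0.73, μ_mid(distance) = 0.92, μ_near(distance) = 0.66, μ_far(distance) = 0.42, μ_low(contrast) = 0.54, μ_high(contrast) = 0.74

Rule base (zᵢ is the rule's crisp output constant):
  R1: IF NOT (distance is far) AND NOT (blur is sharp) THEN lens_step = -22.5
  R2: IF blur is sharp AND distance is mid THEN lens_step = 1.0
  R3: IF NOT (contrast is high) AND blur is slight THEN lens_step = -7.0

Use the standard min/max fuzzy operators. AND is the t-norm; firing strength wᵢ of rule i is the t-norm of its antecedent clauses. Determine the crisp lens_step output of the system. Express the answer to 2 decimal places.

R1 (z=-22.5): ¬far=1−0.42=0.58, ¬sharp=1−0.73=0.27; AND[min(a, b)] → w = 0.27
R2 (z=1.0): sharp=0.73, mid=0.92; AND[min(a, b)] → w = 0.73
R3 (z=-7.0): ¬high=1−0.74=0.26, slight=0.56; AND[min(a, b)] → w = 0.26
Weighted average = (0.27·-22.5 + 0.73·1.0 + 0.26·-7.0) / (0.27 + 0.73 + 0.26)
  = -7.1650 / 1.2600 = -5.69

-5.69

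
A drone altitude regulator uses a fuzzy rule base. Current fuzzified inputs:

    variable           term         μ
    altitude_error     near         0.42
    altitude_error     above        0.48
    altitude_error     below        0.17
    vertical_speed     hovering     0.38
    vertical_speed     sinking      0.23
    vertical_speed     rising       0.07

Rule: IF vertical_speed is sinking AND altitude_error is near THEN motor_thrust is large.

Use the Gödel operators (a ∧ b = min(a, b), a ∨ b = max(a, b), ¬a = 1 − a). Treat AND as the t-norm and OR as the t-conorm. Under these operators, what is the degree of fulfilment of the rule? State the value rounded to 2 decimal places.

firing strength: sinking=0.23, near=0.42; AND[min(a, b)] → w = 0.23

0.23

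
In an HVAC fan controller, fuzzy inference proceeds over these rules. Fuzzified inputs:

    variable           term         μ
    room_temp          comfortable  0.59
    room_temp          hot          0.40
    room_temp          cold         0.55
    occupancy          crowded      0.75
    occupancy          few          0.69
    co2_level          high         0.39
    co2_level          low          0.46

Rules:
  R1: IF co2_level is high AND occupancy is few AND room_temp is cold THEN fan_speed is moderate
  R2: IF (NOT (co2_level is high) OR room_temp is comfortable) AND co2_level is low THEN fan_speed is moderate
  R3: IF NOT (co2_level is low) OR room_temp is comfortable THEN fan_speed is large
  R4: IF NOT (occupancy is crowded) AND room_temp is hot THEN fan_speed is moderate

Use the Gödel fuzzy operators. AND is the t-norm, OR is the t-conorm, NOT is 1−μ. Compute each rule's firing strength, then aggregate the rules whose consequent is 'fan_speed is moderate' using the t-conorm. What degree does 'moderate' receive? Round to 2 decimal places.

R1: high=0.39, few=0.69, cold=0.55; AND[min(a, b)] → w = 0.39
R2: (¬high=1−0.39=0.61 OR comfortable=0.59) = 0.61; AND[min(a, b)] with low=0.46 → w = 0.46
R3: ¬low=1−0.46=0.54, comfortable=0.59; OR[max(a, b)] → w = 0.59
R4: ¬crowded=1−0.75=0.25, hot=0.40; AND[min(a, b)] → w = 0.25
Rules with consequent 'moderate': {R1, R2, R4} → strengths 0.39, 0.46, 0.25
Aggregate via t-conorm [max(a, b)]: 0.46

0.46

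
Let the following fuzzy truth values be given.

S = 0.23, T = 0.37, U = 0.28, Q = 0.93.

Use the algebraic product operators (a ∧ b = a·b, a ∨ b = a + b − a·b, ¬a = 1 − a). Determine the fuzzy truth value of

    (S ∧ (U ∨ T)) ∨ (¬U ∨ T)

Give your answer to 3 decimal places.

0.846

U ∨ T = a + b − a·b on (0.2800, 0.3700) = 0.5464
S ∧ (U ∨ T) = a·b on (0.2300, 0.5464) = 0.1257
¬U = 1 − 0.2800 = 0.7200
¬U ∨ T = a + b − a·b on (0.7200, 0.3700) = 0.8236
(S ∧ (U ∨ T)) ∨ (¬U ∨ T) = a + b − a·b on (0.1257, 0.8236) = 0.8458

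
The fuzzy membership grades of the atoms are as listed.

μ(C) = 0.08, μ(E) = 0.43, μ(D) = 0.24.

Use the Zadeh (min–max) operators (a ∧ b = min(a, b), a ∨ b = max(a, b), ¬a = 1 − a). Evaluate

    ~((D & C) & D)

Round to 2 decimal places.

0.92

D & C = min(a, b) on (0.24, 0.08) = 0.08
(D & C) & D = min(a, b) on (0.08, 0.24) = 0.08
~((D & C) & D) = 1 − 0.08 = 0.92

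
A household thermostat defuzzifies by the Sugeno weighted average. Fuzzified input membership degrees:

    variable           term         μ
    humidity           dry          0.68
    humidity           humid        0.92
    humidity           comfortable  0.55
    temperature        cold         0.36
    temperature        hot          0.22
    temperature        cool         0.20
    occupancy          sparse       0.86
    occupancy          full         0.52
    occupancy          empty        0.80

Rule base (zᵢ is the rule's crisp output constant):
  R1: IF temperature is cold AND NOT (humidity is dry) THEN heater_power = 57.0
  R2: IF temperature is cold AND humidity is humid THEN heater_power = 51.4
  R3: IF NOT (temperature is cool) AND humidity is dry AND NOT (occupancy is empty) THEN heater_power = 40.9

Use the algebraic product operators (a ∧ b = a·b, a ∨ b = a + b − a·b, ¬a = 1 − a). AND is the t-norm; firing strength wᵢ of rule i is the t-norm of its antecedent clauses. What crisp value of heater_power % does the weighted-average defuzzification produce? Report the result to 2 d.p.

50.50

R1 (z=57.0): cold=0.36, ¬dry=1−0.68=0.32; AND[a·b] → w = 0.1152
R2 (z=51.4): cold=0.36, humid=0.92; AND[a·b] → w = 0.3312
R3 (z=40.9): ¬cool=1−0.20=0.80, dry=0.68, ¬empty=1−0.80=0.20; AND[a·b] → w = 0.1088
Weighted average = (0.1152·57.0 + 0.3312·51.4 + 0.1088·40.9) / (0.1152 + 0.3312 + 0.1088)
  = 28.0400 / 0.5552 = 50.50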